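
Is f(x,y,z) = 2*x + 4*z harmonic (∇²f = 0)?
Yes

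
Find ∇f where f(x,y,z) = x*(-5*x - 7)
(-10*x - 7, 0, 0)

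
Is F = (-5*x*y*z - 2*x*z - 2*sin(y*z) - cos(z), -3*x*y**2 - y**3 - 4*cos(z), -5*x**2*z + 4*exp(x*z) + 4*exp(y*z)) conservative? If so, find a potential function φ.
No, ∇×F = (4*z*exp(y*z) - 4*sin(z), -5*x*y + 10*x*z - 2*x - 2*y*cos(y*z) - 4*z*exp(x*z) + sin(z), 5*x*z - 3*y**2 + 2*z*cos(y*z)) ≠ 0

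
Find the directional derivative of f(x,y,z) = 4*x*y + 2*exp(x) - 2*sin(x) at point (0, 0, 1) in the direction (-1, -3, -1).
0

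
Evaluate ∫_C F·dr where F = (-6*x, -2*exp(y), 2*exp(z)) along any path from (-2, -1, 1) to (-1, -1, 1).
9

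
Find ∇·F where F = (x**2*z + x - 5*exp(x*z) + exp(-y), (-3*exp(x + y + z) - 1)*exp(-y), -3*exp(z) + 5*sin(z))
2*x*z - 5*z*exp(x*z) - 3*exp(z) + 5*cos(z) + 1 + exp(-y)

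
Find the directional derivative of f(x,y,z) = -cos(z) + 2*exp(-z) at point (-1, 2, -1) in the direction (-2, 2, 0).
0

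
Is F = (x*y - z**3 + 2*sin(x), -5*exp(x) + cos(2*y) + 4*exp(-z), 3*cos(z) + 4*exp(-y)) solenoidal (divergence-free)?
No, ∇·F = y - 2*sin(2*y) - 3*sin(z) + 2*cos(x)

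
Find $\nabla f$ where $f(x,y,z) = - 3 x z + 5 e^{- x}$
(-3*z - 5*exp(-x), 0, -3*x)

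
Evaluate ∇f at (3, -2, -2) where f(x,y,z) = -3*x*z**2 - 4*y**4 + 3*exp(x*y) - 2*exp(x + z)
(-12 - 2*E - 6*exp(-6), 9*exp(-6) + 128, 36 - 2*E)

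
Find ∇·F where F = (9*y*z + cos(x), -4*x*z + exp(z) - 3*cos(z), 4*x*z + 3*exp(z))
4*x + 3*exp(z) - sin(x)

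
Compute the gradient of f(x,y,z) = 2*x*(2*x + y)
(8*x + 2*y, 2*x, 0)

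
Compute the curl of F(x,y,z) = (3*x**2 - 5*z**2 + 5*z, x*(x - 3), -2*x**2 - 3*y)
(-3, 4*x - 10*z + 5, 2*x - 3)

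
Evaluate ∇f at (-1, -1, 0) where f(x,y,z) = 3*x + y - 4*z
(3, 1, -4)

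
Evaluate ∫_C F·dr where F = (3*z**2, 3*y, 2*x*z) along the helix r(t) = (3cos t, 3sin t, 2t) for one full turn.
144*pi**2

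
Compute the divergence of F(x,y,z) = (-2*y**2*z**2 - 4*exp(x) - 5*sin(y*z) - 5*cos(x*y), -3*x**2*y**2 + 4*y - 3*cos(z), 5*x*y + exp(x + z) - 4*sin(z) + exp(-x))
-6*x**2*y + 5*y*sin(x*y) - 4*exp(x) + exp(x + z) - 4*cos(z) + 4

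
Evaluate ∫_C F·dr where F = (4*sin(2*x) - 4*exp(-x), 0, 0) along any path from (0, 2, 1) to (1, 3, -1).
-2 - 2*cos(2) + 4*exp(-1)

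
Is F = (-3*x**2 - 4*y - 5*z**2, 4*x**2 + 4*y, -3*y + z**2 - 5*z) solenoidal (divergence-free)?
No, ∇·F = -6*x + 2*z - 1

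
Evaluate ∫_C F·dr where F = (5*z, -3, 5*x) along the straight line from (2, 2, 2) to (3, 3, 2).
7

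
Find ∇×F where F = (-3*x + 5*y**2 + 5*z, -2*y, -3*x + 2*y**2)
(4*y, 8, -10*y)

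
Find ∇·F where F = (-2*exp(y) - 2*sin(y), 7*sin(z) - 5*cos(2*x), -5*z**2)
-10*z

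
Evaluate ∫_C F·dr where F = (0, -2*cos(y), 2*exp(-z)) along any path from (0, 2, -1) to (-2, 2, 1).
4*sinh(1)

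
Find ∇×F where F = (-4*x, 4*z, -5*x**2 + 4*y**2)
(8*y - 4, 10*x, 0)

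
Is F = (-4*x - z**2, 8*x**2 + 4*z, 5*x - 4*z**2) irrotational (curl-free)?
No, ∇×F = (-4, -2*z - 5, 16*x)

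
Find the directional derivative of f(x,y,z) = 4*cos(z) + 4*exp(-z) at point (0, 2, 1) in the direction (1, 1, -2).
4*sqrt(6)*(1 + E*sin(1))*exp(-1)/3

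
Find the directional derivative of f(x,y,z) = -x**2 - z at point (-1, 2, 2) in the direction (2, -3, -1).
5*sqrt(14)/14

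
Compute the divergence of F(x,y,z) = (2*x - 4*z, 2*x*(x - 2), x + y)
2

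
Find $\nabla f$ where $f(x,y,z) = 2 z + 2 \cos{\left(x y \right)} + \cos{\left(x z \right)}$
(-2*y*sin(x*y) - z*sin(x*z), -2*x*sin(x*y), -x*sin(x*z) + 2)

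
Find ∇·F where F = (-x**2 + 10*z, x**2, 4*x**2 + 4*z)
4 - 2*x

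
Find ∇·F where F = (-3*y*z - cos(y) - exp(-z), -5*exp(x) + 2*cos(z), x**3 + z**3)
3*z**2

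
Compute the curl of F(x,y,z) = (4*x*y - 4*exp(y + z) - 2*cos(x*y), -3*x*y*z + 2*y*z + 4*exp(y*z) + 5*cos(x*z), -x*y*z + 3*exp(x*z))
(3*x*y - x*z + 5*x*sin(x*z) - 4*y*exp(y*z) - 2*y, y*z - 3*z*exp(x*z) - 4*exp(y + z), -2*x*sin(x*y) - 4*x - 3*y*z - 5*z*sin(x*z) + 4*exp(y + z))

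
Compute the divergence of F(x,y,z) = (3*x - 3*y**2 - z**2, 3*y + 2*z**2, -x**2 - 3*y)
6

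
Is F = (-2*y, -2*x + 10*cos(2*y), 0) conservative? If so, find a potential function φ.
Yes, F is conservative. φ = -2*x*y + 5*sin(2*y)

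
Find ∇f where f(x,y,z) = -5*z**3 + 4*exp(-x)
(-4*exp(-x), 0, -15*z**2)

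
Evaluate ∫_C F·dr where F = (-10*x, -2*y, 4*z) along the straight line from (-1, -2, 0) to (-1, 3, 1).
-3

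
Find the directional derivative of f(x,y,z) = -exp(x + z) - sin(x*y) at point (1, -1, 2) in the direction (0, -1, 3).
sqrt(10)*(-3*exp(3) + cos(1))/10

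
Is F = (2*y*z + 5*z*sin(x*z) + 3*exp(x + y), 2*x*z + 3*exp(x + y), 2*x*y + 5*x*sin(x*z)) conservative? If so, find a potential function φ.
Yes, F is conservative. φ = 2*x*y*z + 3*exp(x + y) - 5*cos(x*z)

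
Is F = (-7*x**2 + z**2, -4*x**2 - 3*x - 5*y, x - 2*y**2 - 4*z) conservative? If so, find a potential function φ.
No, ∇×F = (-4*y, 2*z - 1, -8*x - 3) ≠ 0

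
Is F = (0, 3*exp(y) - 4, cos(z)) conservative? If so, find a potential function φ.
Yes, F is conservative. φ = -4*y + 3*exp(y) + sin(z)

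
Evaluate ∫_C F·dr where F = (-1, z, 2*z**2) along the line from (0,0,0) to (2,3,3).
41/2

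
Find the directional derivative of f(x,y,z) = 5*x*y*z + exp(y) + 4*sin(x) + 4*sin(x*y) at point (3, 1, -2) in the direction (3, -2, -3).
sqrt(22)*(-15 - 2*E)/22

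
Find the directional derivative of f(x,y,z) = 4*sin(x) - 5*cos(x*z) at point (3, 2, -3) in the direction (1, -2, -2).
4*cos(3)/3 + 15*sin(9)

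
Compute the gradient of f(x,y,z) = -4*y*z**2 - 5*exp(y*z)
(0, z*(-4*z - 5*exp(y*z)), y*(-8*z - 5*exp(y*z)))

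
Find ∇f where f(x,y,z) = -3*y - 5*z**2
(0, -3, -10*z)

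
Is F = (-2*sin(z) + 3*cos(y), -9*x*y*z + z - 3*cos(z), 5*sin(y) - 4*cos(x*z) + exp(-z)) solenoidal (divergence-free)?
No, ∇·F = -9*x*z + 4*x*sin(x*z) - exp(-z)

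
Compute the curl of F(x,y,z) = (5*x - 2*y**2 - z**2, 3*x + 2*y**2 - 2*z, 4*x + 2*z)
(2, -2*z - 4, 4*y + 3)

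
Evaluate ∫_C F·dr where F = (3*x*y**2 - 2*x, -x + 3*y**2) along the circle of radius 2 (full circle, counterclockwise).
-4*pi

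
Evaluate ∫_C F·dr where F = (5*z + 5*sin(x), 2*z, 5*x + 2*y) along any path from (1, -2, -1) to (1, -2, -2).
-1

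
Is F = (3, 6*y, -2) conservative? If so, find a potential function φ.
Yes, F is conservative. φ = 3*x + 3*y**2 - 2*z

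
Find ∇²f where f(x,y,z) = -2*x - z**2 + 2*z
-2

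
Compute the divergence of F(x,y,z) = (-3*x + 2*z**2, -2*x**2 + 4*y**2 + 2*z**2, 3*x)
8*y - 3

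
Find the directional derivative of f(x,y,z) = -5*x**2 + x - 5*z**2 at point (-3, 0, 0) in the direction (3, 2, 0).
93*sqrt(13)/13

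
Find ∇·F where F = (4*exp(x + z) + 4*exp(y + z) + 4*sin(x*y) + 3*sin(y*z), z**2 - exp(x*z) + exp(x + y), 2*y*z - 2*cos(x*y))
4*y*cos(x*y) + 2*y + exp(x + y) + 4*exp(x + z)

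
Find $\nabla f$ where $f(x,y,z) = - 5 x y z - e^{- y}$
(-5*y*z, -5*x*z + exp(-y), -5*x*y)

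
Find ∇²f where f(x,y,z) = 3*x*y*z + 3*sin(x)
-3*sin(x)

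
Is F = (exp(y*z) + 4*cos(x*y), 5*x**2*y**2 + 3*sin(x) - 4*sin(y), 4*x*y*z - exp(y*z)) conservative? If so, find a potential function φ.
No, ∇×F = (z*(4*x - exp(y*z)), y*(-4*z + exp(y*z)), 10*x*y**2 + 4*x*sin(x*y) - z*exp(y*z) + 3*cos(x)) ≠ 0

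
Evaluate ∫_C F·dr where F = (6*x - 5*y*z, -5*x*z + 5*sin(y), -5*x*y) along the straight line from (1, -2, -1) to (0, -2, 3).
7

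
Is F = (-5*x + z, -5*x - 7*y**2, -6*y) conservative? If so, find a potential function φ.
No, ∇×F = (-6, 1, -5) ≠ 0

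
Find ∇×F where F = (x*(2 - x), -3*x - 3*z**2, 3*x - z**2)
(6*z, -3, -3)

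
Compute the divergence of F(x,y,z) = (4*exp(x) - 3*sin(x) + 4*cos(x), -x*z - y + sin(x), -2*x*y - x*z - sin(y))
-x + 4*exp(x) - 4*sin(x) - 3*cos(x) - 1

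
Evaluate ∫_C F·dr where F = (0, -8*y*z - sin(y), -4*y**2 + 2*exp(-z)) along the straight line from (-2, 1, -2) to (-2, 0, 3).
-7 - cos(1) - 2*exp(-3) + 2*exp(2)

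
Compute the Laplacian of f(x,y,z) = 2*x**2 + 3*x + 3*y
4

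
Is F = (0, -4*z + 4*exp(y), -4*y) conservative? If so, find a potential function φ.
Yes, F is conservative. φ = -4*y*z + 4*exp(y)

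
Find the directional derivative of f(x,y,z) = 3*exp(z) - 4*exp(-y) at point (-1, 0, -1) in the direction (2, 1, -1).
sqrt(6)*(-3 + 4*E)*exp(-1)/6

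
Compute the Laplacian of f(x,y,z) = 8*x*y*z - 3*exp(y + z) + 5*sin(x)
-6*exp(y + z) - 5*sin(x)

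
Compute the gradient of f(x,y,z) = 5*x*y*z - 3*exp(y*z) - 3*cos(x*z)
(z*(5*y + 3*sin(x*z)), z*(5*x - 3*exp(y*z)), 5*x*y + 3*x*sin(x*z) - 3*y*exp(y*z))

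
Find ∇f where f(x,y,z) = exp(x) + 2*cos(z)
(exp(x), 0, -2*sin(z))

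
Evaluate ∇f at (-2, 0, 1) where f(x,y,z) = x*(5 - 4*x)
(21, 0, 0)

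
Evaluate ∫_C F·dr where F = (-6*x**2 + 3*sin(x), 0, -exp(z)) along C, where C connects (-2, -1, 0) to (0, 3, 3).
-exp(3) - 18 + 3*cos(2)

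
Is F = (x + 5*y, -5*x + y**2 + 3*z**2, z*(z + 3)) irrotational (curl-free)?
No, ∇×F = (-6*z, 0, -10)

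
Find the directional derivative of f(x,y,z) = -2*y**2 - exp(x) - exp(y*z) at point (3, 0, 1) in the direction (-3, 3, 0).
-sqrt(2)*(1 - exp(3))/2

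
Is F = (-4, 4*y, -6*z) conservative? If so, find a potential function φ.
Yes, F is conservative. φ = -4*x + 2*y**2 - 3*z**2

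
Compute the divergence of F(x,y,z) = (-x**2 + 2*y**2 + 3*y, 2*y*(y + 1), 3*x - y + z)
-2*x + 4*y + 3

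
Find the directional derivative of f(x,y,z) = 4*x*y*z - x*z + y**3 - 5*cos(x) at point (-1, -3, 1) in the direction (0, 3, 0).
23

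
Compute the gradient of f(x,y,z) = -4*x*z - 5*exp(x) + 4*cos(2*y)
(-4*z - 5*exp(x), -8*sin(2*y), -4*x)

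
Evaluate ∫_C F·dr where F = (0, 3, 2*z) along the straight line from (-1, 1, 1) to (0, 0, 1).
-3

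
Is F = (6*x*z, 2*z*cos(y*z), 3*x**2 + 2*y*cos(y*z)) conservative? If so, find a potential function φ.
Yes, F is conservative. φ = 3*x**2*z + 2*sin(y*z)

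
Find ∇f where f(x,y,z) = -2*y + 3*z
(0, -2, 3)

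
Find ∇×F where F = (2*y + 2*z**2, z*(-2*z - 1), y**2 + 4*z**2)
(2*y + 4*z + 1, 4*z, -2)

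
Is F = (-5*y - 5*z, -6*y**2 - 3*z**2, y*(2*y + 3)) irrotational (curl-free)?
No, ∇×F = (4*y + 6*z + 3, -5, 5)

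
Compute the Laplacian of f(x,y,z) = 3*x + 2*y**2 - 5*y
4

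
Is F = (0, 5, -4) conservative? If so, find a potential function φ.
Yes, F is conservative. φ = 5*y - 4*z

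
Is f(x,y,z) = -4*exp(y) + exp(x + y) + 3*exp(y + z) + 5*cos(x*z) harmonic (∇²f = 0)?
No, ∇²f = -5*x**2*cos(x*z) - 5*z**2*cos(x*z) - 4*exp(y) + 2*exp(x + y) + 6*exp(y + z)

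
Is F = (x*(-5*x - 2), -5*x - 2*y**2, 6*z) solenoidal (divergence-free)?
No, ∇·F = -10*x - 4*y + 4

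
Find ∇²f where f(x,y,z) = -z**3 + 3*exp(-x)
-6*z + 3*exp(-x)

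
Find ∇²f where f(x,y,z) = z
0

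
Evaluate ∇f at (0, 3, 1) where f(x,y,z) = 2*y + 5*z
(0, 2, 5)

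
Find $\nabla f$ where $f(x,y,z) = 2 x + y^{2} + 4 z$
(2, 2*y, 4)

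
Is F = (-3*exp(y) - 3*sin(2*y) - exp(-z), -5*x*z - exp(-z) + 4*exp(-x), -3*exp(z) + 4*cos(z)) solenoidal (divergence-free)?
No, ∇·F = -3*exp(z) - 4*sin(z)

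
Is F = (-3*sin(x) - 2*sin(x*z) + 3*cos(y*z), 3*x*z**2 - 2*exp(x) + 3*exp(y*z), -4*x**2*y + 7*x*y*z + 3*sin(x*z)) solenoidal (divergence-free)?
No, ∇·F = 7*x*y + 3*x*cos(x*z) + 3*z*exp(y*z) - 2*z*cos(x*z) - 3*cos(x)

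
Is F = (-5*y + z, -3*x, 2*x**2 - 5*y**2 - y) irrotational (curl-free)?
No, ∇×F = (-10*y - 1, 1 - 4*x, 2)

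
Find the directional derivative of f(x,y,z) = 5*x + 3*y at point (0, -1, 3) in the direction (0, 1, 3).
3*sqrt(10)/10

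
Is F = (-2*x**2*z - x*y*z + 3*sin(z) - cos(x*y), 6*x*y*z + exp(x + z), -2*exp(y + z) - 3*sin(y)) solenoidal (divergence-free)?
No, ∇·F = 2*x*z - y*z + y*sin(x*y) - 2*exp(y + z)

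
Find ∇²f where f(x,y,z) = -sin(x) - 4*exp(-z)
sin(x) - 4*exp(-z)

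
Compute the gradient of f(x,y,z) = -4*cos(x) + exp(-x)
(4*sin(x) - exp(-x), 0, 0)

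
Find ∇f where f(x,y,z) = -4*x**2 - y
(-8*x, -1, 0)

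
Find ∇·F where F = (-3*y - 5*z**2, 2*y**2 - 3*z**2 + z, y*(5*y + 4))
4*y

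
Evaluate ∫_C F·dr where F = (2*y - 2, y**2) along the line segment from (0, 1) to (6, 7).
150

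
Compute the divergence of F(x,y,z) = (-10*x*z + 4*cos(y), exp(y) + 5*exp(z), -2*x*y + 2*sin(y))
-10*z + exp(y)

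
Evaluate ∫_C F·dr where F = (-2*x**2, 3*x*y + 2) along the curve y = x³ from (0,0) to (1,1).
55/21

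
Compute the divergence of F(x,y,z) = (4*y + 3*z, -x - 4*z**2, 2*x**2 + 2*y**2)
0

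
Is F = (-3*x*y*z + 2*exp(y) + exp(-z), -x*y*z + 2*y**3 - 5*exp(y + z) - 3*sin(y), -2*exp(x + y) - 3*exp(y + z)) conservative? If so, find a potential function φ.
No, ∇×F = (x*y - 2*exp(x + y) + 2*exp(y + z), -3*x*y + 2*exp(x + y) - exp(-z), 3*x*z - y*z - 2*exp(y)) ≠ 0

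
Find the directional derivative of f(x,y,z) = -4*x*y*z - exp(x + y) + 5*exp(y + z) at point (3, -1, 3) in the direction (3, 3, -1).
4*sqrt(19)*(-21 + exp(2))/19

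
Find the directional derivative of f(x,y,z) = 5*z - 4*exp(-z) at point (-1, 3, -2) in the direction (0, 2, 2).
sqrt(2)*(5 + 4*exp(2))/2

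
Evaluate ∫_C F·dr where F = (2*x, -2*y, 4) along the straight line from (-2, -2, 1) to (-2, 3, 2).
-1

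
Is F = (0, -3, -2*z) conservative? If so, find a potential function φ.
Yes, F is conservative. φ = -3*y - z**2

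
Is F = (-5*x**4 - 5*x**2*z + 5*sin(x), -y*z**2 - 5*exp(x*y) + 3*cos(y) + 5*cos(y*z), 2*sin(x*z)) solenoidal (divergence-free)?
No, ∇·F = -20*x**3 - 10*x*z - 5*x*exp(x*y) + 2*x*cos(x*z) - z**2 - 5*z*sin(y*z) - 3*sin(y) + 5*cos(x)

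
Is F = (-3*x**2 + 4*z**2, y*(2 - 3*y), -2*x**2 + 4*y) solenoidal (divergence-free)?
No, ∇·F = -6*x - 6*y + 2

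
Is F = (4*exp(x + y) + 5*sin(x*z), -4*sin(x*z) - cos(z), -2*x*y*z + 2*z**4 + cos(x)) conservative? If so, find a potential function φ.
No, ∇×F = (-2*x*z + 4*x*cos(x*z) - sin(z), 5*x*cos(x*z) + 2*y*z + sin(x), -4*z*cos(x*z) - 4*exp(x + y)) ≠ 0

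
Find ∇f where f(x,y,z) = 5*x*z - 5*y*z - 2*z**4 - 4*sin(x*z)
(z*(5 - 4*cos(x*z)), -5*z, -4*x*cos(x*z) + 5*x - 5*y - 8*z**3)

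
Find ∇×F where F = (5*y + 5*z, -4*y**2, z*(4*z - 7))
(0, 5, -5)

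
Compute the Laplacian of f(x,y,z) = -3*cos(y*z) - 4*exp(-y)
(3*(y**2 + z**2)*exp(y)*cos(y*z) - 4)*exp(-y)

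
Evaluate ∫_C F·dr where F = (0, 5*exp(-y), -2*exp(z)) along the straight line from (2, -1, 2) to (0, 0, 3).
-2*exp(3) - 5 + 5*E + 2*exp(2)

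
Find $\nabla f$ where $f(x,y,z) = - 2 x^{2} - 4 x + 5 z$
(-4*x - 4, 0, 5)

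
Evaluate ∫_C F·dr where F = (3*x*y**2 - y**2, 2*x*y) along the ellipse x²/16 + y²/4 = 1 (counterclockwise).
0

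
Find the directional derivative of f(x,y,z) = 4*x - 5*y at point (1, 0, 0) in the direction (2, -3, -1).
23*sqrt(14)/14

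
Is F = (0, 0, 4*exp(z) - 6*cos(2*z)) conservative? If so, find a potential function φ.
Yes, F is conservative. φ = 4*exp(z) - 3*sin(2*z)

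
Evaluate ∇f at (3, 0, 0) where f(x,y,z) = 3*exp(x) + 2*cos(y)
(3*exp(3), 0, 0)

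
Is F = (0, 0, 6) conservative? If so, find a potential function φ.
Yes, F is conservative. φ = 6*z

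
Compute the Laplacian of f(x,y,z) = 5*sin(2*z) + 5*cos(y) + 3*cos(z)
-20*sin(2*z) - 5*cos(y) - 3*cos(z)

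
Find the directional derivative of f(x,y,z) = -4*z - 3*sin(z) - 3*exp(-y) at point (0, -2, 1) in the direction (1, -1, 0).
-3*sqrt(2)*exp(2)/2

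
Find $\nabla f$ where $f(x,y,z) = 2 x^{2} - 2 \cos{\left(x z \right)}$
(4*x + 2*z*sin(x*z), 0, 2*x*sin(x*z))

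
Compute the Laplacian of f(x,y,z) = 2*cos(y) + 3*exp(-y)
-2*cos(y) + 3*exp(-y)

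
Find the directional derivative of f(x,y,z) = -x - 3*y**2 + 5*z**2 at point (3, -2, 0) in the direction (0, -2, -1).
-24*sqrt(5)/5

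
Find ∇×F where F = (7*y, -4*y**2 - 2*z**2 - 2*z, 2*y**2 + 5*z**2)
(4*y + 4*z + 2, 0, -7)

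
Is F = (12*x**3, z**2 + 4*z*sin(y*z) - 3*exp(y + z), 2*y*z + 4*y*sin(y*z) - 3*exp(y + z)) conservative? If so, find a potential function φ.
Yes, F is conservative. φ = 3*x**4 + y*z**2 - 3*exp(y + z) - 4*cos(y*z)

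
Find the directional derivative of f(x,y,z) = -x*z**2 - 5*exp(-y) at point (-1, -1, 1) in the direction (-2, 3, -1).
15*sqrt(14)*E/14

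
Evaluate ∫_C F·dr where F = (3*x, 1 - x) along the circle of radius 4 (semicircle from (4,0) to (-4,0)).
-8*pi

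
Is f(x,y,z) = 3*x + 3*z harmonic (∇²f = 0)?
Yes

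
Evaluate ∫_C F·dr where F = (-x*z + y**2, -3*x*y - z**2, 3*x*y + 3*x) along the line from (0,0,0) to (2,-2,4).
-4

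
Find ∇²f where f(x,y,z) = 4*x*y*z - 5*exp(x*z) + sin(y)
-5*x**2*exp(x*z) - 5*z**2*exp(x*z) - sin(y)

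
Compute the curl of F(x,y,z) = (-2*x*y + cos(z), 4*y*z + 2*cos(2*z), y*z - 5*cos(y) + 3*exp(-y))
(-4*y + z + 5*sin(y) + 4*sin(2*z) - 3*exp(-y), -sin(z), 2*x)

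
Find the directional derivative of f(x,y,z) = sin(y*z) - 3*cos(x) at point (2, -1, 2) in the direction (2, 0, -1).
sqrt(5)*(cos(2) + 6*sin(2))/5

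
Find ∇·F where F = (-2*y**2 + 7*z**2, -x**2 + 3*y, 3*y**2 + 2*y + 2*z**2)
4*z + 3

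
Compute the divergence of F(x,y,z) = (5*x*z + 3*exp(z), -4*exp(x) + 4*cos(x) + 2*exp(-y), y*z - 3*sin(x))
y + 5*z - 2*exp(-y)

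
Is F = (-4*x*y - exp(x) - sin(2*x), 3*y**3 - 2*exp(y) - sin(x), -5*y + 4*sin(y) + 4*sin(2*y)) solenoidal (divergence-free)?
No, ∇·F = 9*y**2 - 4*y - exp(x) - 2*exp(y) - 2*cos(2*x)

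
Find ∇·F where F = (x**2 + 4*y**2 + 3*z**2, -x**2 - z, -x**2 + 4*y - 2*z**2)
2*x - 4*z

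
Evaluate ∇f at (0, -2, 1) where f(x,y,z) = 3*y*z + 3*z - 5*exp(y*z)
(0, 3 - 5*exp(-2), -3 + 10*exp(-2))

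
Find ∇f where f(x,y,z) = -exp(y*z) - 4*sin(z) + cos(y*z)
(0, -z*(exp(y*z) + sin(y*z)), -y*exp(y*z) - y*sin(y*z) - 4*cos(z))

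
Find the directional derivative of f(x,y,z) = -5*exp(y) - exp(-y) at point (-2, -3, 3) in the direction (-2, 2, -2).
sqrt(3)*(-5 + exp(6))*exp(-3)/3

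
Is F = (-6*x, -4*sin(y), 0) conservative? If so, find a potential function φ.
Yes, F is conservative. φ = -3*x**2 + 4*cos(y)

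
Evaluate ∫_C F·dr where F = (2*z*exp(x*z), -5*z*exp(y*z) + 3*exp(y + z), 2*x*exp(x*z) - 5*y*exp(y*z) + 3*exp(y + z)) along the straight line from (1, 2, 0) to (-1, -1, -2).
-6*exp(2) + 3*exp(-3) + 3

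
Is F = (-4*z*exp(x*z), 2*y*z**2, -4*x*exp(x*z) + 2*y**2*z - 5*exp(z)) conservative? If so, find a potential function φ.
Yes, F is conservative. φ = y**2*z**2 - 5*exp(z) - 4*exp(x*z)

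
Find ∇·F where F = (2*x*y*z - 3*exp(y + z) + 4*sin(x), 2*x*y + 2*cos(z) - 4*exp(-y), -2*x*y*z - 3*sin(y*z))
-2*x*y + 2*x + 2*y*z - 3*y*cos(y*z) + 4*cos(x) + 4*exp(-y)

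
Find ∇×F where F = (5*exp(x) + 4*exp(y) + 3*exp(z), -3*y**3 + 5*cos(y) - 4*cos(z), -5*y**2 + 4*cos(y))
(-10*y - 4*sin(y) - 4*sin(z), 3*exp(z), -4*exp(y))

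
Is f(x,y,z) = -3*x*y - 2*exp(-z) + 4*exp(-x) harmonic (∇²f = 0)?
No, ∇²f = -2*exp(-z) + 4*exp(-x)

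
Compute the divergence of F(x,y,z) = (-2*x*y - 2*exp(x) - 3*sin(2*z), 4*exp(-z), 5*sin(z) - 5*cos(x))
-2*y - 2*exp(x) + 5*cos(z)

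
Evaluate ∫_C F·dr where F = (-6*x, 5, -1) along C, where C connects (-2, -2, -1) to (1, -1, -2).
15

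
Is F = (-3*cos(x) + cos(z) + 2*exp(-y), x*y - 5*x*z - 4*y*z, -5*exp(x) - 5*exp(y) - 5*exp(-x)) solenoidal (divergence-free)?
No, ∇·F = x - 4*z + 3*sin(x)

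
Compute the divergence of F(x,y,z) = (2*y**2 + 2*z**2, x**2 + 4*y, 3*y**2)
4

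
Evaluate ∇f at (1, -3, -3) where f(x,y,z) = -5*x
(-5, 0, 0)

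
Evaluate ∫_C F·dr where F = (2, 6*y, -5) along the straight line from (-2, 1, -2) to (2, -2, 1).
2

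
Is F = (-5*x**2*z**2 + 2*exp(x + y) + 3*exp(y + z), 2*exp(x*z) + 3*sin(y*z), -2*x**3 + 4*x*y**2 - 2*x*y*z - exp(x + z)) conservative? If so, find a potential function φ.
No, ∇×F = (8*x*y - 2*x*z - 2*x*exp(x*z) - 3*y*cos(y*z), -10*x**2*z + 6*x**2 - 4*y**2 + 2*y*z + exp(x + z) + 3*exp(y + z), 2*z*exp(x*z) - 2*exp(x + y) - 3*exp(y + z)) ≠ 0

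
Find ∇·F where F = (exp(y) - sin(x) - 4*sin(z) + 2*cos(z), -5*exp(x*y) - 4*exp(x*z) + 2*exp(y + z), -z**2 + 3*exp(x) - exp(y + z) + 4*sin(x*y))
-5*x*exp(x*y) - 2*z + exp(y + z) - cos(x)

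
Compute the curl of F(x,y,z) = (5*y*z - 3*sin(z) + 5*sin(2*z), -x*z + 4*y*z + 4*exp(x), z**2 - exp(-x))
(x - 4*y, 5*y - 3*cos(z) + 10*cos(2*z) - exp(-x), -6*z + 4*exp(x))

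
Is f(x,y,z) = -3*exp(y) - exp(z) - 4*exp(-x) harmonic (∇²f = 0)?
No, ∇²f = -3*exp(y) - exp(z) - 4*exp(-x)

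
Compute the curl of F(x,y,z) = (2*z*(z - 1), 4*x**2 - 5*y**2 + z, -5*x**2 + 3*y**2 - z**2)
(6*y - 1, 10*x + 4*z - 2, 8*x)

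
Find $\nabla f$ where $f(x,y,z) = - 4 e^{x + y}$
(-4*exp(x + y), -4*exp(x + y), 0)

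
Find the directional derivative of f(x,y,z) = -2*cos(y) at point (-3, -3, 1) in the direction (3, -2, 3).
2*sqrt(22)*sin(3)/11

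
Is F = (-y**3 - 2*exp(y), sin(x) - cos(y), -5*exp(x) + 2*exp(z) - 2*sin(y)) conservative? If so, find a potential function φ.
No, ∇×F = (-2*cos(y), 5*exp(x), 3*y**2 + 2*exp(y) + cos(x)) ≠ 0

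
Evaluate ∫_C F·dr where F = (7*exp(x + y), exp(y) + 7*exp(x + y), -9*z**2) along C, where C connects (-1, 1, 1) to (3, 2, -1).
-E - 1 + exp(2) + 7*exp(5)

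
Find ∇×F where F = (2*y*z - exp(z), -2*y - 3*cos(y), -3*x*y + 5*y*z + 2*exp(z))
(-3*x + 5*z, 5*y - exp(z), -2*z)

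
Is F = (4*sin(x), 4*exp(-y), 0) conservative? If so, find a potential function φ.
Yes, F is conservative. φ = -4*cos(x) - 4*exp(-y)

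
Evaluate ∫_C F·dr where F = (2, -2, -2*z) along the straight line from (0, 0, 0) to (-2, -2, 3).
-9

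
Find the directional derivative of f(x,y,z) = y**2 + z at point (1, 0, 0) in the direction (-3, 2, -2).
-2*sqrt(17)/17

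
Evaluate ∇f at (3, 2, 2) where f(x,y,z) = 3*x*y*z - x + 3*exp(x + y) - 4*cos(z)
(11 + 3*exp(5), 18 + 3*exp(5), 4*sin(2) + 18)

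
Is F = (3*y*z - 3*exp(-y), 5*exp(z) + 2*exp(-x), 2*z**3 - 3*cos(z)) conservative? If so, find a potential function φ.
No, ∇×F = (-5*exp(z), 3*y, -3*z - 3*exp(-y) - 2*exp(-x)) ≠ 0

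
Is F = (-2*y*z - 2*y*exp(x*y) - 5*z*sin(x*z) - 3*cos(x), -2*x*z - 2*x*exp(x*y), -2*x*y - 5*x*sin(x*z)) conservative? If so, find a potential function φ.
Yes, F is conservative. φ = -2*x*y*z - 2*exp(x*y) - 3*sin(x) + 5*cos(x*z)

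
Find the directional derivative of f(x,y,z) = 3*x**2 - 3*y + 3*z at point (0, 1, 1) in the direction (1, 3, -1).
-12*sqrt(11)/11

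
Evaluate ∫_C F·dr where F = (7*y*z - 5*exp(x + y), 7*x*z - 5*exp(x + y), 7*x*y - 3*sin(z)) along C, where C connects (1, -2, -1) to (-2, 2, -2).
-3*cos(1) + 3*cos(2) + 5*exp(-1) + 37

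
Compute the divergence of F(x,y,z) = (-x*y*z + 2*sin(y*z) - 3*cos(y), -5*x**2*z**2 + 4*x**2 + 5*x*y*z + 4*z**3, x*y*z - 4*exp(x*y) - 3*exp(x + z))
x*y + 5*x*z - y*z - 3*exp(x + z)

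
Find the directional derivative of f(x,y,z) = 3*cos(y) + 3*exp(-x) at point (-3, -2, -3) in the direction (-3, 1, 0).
3*sqrt(10)*(sin(2) + 3*exp(3))/10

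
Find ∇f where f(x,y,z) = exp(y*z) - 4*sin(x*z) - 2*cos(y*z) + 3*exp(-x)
(-4*z*cos(x*z) - 3*exp(-x), z*(exp(y*z) + 2*sin(y*z)), -4*x*cos(x*z) + y*exp(y*z) + 2*y*sin(y*z))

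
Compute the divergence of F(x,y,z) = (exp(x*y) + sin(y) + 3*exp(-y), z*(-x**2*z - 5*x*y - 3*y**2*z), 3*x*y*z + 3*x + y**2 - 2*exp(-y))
3*x*y + y*exp(x*y) - z*(5*x + 6*y*z)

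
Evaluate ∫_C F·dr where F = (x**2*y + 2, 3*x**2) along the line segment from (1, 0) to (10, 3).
4293/4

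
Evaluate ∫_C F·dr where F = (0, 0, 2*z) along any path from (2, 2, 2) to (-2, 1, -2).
0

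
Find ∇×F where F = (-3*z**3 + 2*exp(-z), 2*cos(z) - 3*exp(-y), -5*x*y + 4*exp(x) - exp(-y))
(-5*x + 2*sin(z) + exp(-y), 5*y - 9*z**2 - 4*exp(x) - 2*exp(-z), 0)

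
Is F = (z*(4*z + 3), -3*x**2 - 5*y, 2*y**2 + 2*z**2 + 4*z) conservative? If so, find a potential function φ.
No, ∇×F = (4*y, 8*z + 3, -6*x) ≠ 0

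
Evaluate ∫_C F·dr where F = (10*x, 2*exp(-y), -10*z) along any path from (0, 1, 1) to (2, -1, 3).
-20 - 4*sinh(1)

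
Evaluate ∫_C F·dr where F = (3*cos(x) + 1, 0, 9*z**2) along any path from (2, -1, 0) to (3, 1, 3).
-3*sin(2) + 3*sin(3) + 82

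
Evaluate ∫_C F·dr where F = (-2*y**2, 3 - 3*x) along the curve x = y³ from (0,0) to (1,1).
21/20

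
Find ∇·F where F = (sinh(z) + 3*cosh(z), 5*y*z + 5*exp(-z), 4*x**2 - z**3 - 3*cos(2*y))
z*(5 - 3*z)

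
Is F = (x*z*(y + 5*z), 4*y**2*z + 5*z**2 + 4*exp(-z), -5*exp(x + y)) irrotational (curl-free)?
No, ∇×F = (-4*y**2 - 10*z - 5*exp(x + y) + 4*exp(-z), x*y + 10*x*z + 5*exp(x + y), -x*z)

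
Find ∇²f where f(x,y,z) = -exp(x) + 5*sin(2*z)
-exp(x) - 20*sin(2*z)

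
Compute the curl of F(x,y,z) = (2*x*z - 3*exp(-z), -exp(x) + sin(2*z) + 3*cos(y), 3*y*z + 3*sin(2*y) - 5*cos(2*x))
(3*z + 6*cos(2*y) - 2*cos(2*z), 2*x - 10*sin(2*x) + 3*exp(-z), -exp(x))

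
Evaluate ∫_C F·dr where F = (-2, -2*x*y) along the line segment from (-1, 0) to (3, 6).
-68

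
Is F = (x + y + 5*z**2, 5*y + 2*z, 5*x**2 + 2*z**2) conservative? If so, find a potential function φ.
No, ∇×F = (-2, -10*x + 10*z, -1) ≠ 0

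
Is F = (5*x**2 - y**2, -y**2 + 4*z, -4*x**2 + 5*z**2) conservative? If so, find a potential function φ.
No, ∇×F = (-4, 8*x, 2*y) ≠ 0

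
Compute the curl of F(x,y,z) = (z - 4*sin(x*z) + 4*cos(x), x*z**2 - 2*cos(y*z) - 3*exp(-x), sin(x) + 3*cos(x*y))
(-2*x*z - 3*x*sin(x*y) - 2*y*sin(y*z), -4*x*cos(x*z) + 3*y*sin(x*y) - cos(x) + 1, z**2 + 3*exp(-x))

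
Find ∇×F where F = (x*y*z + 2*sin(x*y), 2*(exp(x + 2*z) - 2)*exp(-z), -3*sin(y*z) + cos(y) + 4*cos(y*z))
(-4*z*sin(y*z) - 3*z*cos(y*z) - 2*exp(x + z) - sin(y) - 4*exp(-z), x*y, -x*z - 2*x*cos(x*y) + 2*exp(x + z))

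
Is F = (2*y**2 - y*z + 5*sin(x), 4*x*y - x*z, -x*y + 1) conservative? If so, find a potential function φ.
Yes, F is conservative. φ = 2*x*y**2 - x*y*z + z - 5*cos(x)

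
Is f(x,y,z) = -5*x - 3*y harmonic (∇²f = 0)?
Yes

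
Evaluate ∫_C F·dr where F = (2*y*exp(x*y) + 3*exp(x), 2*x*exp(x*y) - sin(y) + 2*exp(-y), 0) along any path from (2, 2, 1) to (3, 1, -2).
-2*exp(4) - 3*exp(2) - 2*exp(-1) + 2*exp(-2) - cos(2) + cos(1) + 5*exp(3)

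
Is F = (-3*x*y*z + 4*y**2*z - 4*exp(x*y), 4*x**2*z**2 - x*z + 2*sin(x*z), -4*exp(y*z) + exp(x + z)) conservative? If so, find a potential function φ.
No, ∇×F = (-8*x**2*z - 2*x*cos(x*z) + x - 4*z*exp(y*z), -3*x*y + 4*y**2 - exp(x + z), 8*x*z**2 + 3*x*z + 4*x*exp(x*y) - 8*y*z + 2*z*cos(x*z) - z) ≠ 0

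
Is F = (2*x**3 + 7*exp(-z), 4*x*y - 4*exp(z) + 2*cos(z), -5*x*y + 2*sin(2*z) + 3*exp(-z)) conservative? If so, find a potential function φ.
No, ∇×F = (-5*x + 4*exp(z) + 2*sin(z), 5*y - 7*exp(-z), 4*y) ≠ 0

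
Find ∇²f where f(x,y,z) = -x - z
0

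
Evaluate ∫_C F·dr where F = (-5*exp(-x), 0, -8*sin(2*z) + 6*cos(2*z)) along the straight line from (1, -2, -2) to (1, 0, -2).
0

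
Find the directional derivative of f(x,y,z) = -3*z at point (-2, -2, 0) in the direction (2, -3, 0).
0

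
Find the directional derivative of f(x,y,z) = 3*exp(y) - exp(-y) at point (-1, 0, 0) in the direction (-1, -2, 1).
-4*sqrt(6)/3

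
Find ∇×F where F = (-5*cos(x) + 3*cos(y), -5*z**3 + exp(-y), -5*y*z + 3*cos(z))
(5*z*(3*z - 1), 0, 3*sin(y))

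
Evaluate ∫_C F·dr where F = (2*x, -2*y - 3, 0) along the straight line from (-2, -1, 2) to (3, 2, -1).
-7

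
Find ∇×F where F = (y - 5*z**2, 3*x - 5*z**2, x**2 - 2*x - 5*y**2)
(-10*y + 10*z, -2*x - 10*z + 2, 2)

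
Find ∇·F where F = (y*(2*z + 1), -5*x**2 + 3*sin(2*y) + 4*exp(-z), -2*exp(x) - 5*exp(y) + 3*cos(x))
6*cos(2*y)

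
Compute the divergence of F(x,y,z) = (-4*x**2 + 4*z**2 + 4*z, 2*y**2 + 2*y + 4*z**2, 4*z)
-8*x + 4*y + 6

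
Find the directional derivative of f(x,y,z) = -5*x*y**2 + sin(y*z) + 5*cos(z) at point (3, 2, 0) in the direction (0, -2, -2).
29*sqrt(2)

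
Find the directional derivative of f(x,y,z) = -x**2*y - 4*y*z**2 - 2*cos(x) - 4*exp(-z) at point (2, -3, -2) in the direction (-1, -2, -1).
sqrt(6)*(-2*exp(2) - sin(2) + 38)/3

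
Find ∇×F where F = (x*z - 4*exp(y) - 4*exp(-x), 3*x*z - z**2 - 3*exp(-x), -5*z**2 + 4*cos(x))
(-3*x + 2*z, x + 4*sin(x), 3*z + 4*exp(y) + 3*exp(-x))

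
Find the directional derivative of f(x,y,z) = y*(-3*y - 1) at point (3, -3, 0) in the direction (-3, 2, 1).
17*sqrt(14)/7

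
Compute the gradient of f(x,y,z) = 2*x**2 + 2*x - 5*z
(4*x + 2, 0, -5)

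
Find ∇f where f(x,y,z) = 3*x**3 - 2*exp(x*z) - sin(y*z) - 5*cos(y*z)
(9*x**2 - 2*z*exp(x*z), z*(5*sin(y*z) - cos(y*z)), -2*x*exp(x*z) + 5*y*sin(y*z) - y*cos(y*z))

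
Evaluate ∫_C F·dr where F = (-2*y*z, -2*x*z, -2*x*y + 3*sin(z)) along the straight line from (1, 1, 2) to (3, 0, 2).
4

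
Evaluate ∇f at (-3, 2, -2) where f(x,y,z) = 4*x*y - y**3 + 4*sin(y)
(8, -24 + 4*cos(2), 0)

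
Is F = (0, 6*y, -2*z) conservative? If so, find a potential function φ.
Yes, F is conservative. φ = 3*y**2 - z**2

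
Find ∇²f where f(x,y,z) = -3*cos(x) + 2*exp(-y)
3*cos(x) + 2*exp(-y)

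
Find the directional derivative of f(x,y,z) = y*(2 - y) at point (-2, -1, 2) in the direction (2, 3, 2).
12*sqrt(17)/17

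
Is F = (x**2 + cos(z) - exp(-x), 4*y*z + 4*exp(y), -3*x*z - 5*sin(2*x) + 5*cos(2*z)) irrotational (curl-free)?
No, ∇×F = (-4*y, 3*z - sin(z) + 10*cos(2*x), 0)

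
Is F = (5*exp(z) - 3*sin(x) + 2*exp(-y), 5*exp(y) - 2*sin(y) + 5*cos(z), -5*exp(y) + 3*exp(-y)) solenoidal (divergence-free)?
No, ∇·F = 5*exp(y) - 3*cos(x) - 2*cos(y)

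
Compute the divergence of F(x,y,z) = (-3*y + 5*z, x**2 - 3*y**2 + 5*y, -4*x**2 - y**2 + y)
5 - 6*y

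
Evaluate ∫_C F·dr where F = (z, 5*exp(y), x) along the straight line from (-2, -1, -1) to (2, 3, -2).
-6 - 5*exp(-1) + 5*exp(3)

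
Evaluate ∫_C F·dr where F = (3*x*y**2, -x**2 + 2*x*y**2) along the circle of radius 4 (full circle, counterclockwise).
128*pi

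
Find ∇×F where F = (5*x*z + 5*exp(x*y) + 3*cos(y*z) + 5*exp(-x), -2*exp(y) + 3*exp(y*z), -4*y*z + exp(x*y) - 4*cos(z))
(x*exp(x*y) - 3*y*exp(y*z) - 4*z, 5*x - y*exp(x*y) - 3*y*sin(y*z), -5*x*exp(x*y) + 3*z*sin(y*z))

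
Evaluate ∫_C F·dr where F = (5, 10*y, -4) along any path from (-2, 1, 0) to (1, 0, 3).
-2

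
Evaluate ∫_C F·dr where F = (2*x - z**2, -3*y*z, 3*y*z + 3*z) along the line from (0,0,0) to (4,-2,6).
-74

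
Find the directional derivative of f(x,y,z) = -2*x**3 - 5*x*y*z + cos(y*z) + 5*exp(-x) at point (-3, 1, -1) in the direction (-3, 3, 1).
sqrt(19)*(-2*sin(1) + 117 + 15*exp(3))/19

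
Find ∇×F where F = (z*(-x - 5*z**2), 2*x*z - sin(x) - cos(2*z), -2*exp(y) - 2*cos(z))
(-2*x - 2*exp(y) - 2*sin(2*z), -x - 15*z**2, 2*z - cos(x))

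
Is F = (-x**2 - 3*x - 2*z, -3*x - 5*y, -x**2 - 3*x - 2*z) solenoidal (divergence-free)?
No, ∇·F = -2*x - 10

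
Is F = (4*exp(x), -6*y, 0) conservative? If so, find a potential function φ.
Yes, F is conservative. φ = -3*y**2 + 4*exp(x)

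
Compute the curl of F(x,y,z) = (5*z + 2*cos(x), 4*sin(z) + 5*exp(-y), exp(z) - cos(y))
(sin(y) - 4*cos(z), 5, 0)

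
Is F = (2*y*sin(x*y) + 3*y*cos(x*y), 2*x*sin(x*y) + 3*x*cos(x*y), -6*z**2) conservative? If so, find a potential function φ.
Yes, F is conservative. φ = -2*z**3 + 3*sin(x*y) - 2*cos(x*y)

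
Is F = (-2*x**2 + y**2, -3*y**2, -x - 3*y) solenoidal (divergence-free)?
No, ∇·F = -4*x - 6*y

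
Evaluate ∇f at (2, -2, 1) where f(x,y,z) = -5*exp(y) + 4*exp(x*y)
(-8*exp(-4), (8 - 5*exp(2))*exp(-4), 0)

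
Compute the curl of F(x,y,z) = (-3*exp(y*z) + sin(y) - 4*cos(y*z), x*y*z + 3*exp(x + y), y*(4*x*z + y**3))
(-x*y + 4*x*z + 4*y**3, y*(-4*z - 3*exp(y*z) + 4*sin(y*z)), y*z + 3*z*exp(y*z) - 4*z*sin(y*z) + 3*exp(x + y) - cos(y))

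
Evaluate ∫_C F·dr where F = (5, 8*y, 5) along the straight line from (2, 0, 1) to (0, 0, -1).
-20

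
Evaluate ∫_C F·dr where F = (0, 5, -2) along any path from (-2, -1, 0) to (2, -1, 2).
-4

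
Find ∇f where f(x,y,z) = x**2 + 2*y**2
(2*x, 4*y, 0)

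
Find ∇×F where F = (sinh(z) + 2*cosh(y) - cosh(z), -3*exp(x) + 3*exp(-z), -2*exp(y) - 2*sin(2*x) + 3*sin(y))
(-2*exp(y) + 3*cos(y) + 3*exp(-z), 4*cos(2*x) - sinh(z) + cosh(z), -3*exp(x) - 2*sinh(y))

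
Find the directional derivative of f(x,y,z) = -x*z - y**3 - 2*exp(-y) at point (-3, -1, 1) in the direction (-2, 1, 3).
sqrt(14)*(E + 4)/7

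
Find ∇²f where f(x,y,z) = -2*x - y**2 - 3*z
-2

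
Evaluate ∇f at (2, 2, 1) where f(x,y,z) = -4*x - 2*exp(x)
(-2*exp(2) - 4, 0, 0)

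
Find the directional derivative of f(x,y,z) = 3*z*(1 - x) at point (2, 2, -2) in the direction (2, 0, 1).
9*sqrt(5)/5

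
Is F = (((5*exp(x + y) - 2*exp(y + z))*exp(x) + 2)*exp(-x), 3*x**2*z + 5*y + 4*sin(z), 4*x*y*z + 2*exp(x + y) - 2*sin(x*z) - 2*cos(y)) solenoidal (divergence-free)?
No, ∇·F = 4*x*y - 2*x*cos(x*z) + 5*exp(x + y) + 5 - 2*exp(-x)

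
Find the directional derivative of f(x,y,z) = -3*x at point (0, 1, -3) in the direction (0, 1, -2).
0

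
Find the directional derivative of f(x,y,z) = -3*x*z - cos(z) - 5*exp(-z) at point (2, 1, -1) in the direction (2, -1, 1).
sqrt(6)*(-sin(1) + 5*E)/6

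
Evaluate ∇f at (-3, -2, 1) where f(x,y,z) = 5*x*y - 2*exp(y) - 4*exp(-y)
(-10, -15 - 2*exp(-2) + 4*exp(2), 0)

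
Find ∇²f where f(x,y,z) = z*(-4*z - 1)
-8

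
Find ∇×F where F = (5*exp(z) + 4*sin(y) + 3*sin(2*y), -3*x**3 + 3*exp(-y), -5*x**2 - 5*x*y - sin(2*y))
(-5*x - 2*cos(2*y), 10*x + 5*y + 5*exp(z), -9*x**2 - 4*cos(y) - 6*cos(2*y))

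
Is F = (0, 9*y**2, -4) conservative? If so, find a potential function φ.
Yes, F is conservative. φ = 3*y**3 - 4*z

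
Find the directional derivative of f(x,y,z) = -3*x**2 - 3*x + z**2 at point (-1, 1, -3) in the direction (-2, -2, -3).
12*sqrt(17)/17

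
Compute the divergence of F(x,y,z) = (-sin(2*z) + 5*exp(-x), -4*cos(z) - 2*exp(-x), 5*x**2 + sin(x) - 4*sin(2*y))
-5*exp(-x)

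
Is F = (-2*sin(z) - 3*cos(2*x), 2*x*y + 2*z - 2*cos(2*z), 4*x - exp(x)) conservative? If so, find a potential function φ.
No, ∇×F = (-4*sin(2*z) - 2, exp(x) - 2*cos(z) - 4, 2*y) ≠ 0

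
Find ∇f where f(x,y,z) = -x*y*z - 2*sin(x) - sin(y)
(-y*z - 2*cos(x), -x*z - cos(y), -x*y)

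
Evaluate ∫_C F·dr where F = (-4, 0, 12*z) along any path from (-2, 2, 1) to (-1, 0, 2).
14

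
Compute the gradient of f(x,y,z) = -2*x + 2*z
(-2, 0, 2)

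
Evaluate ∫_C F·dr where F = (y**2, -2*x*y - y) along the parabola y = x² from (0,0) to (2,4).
-136/5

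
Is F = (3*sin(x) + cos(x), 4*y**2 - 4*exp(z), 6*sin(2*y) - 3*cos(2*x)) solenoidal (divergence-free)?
No, ∇·F = 8*y - sin(x) + 3*cos(x)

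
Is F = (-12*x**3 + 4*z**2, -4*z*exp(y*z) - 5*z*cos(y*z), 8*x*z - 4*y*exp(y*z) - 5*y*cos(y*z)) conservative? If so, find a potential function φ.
Yes, F is conservative. φ = -3*x**4 + 4*x*z**2 - 4*exp(y*z) - 5*sin(y*z)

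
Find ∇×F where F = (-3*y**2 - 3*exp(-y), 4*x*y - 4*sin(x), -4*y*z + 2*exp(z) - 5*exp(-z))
(-4*z, 0, 10*y - 4*cos(x) - 3*exp(-y))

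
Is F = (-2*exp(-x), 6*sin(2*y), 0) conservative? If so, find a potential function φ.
Yes, F is conservative. φ = -3*cos(2*y) + 2*exp(-x)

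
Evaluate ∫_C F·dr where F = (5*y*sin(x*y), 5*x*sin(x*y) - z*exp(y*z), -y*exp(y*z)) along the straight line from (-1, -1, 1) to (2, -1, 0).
-1 + exp(-1) - 5*cos(2) + 5*cos(1)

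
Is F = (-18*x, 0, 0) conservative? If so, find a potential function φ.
Yes, F is conservative. φ = -9*x**2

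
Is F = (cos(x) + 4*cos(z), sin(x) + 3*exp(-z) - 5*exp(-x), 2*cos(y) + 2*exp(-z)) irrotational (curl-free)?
No, ∇×F = (-2*sin(y) + 3*exp(-z), -4*sin(z), cos(x) + 5*exp(-x))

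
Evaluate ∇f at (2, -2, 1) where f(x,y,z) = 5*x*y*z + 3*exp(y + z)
(-10, 3*exp(-1) + 10, -20 + 3*exp(-1))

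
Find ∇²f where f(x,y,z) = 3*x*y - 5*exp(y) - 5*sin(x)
-5*exp(y) + 5*sin(x)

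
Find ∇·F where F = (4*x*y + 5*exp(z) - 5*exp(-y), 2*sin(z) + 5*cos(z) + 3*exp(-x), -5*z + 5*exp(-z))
4*y - 5 - 5*exp(-z)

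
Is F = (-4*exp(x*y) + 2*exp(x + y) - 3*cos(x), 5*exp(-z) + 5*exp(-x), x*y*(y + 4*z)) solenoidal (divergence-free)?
No, ∇·F = 4*x*y - 4*y*exp(x*y) + 2*exp(x + y) + 3*sin(x)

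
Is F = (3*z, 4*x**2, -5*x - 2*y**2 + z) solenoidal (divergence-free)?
No, ∇·F = 1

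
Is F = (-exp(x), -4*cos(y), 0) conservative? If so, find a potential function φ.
Yes, F is conservative. φ = -exp(x) - 4*sin(y)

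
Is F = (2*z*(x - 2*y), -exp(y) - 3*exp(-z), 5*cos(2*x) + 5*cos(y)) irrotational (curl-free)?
No, ∇×F = (-5*sin(y) - 3*exp(-z), 2*x - 4*y + 10*sin(2*x), 4*z)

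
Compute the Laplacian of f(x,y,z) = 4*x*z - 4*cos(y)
4*cos(y)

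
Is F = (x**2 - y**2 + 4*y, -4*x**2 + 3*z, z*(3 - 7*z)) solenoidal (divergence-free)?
No, ∇·F = 2*x - 14*z + 3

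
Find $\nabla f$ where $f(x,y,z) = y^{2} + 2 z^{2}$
(0, 2*y, 4*z)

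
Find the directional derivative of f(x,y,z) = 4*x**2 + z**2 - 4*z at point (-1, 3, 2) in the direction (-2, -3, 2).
16*sqrt(17)/17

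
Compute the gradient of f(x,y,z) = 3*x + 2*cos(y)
(3, -2*sin(y), 0)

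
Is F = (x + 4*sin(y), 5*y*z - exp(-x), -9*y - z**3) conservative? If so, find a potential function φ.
No, ∇×F = (-5*y - 9, 0, -4*cos(y) + exp(-x)) ≠ 0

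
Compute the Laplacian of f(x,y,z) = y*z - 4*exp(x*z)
4*(-x**2 - z**2)*exp(x*z)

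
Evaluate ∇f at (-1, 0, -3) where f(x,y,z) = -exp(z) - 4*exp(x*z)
(12*exp(3), 0, (-1 + 4*exp(6))*exp(-3))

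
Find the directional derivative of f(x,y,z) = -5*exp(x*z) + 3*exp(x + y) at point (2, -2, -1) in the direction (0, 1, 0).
3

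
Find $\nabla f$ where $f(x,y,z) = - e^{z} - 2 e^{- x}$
(2*exp(-x), 0, -exp(z))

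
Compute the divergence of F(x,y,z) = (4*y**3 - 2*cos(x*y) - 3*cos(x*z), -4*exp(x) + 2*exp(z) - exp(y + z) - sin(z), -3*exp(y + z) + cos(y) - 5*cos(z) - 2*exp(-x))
2*y*sin(x*y) + 3*z*sin(x*z) - 4*exp(y + z) + 5*sin(z)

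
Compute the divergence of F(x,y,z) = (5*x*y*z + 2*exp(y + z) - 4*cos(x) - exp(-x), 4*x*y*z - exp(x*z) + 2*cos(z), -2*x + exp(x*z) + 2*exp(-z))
4*x*z + x*exp(x*z) + 5*y*z + 4*sin(x) - 2*exp(-z) + exp(-x)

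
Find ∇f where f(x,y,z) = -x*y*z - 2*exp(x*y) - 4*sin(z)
(y*(-z - 2*exp(x*y)), x*(-z - 2*exp(x*y)), -x*y - 4*cos(z))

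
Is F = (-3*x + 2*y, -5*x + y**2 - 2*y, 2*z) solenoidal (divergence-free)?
No, ∇·F = 2*y - 3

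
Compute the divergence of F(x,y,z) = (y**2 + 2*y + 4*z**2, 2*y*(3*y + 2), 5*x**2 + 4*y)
12*y + 4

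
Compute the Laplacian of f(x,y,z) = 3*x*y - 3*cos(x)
3*cos(x)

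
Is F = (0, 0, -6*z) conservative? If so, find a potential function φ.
Yes, F is conservative. φ = -3*z**2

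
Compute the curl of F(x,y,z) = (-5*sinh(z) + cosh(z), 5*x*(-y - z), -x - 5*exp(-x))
(5*x, sinh(z) - 5*cosh(z) + 1 - 5*exp(-x), -5*y - 5*z)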